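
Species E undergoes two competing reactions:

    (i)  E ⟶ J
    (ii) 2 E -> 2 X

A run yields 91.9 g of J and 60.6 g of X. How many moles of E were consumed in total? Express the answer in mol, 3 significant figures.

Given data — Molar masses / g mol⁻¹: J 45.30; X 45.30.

n(J) = 91.9 / 45.30 = 2.029 mol
n(X) = 60.6 / 45.30 = 1.338 mol
n(E) via (i) = (1/1)×2.029 = 2.029 mol
n(E) via (ii) = (2/2)×1.338 = 1.338 mol
total n(E) = 2.029 + 1.338 = 3.367 mol

3.37 mol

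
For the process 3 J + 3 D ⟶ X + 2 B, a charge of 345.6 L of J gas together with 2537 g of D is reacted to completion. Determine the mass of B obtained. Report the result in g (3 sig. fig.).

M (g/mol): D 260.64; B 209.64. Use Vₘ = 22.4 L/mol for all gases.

n(J) = 345.6 / 22.4 = 15.43 mol
n(D) = 2537 / 260.64 = 9.734 mol
n/ν for J = 15.43/3 = 5.143
n/ν for D = 9.734/3 = 3.245
Smallest n/ν is D → limiting reagent.
n(B) = (2/3) × 9.734 = 6.489 mol
mass = 6.489 × 209.64 = 1360 g

1360 g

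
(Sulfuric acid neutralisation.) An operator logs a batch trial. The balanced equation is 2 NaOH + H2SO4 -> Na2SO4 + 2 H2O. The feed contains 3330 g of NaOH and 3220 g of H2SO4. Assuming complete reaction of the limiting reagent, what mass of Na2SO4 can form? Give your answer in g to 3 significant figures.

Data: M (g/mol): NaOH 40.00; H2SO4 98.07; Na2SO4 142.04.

4660 g

n(NaOH) = 3330 / 40.00 = 83.25 mol
n(H2SO4) = 3220 / 98.07 = 32.83 mol
n/ν for NaOH = 83.25/2 = 41.63
n/ν for H2SO4 = 32.83/1 = 32.83
Smallest n/ν is H2SO4 → limiting reagent.
n(Na2SO4) = (1/1) × 32.83 = 32.83 mol
mass = 32.83 × 142.04 = 4663 g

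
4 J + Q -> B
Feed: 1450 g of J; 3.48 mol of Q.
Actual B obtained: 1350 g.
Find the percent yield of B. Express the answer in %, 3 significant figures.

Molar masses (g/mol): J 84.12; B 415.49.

93.4 %

n(J) = 1450 / 84.12 = 17.24 mol
n(Q) = 3.480 mol
n/ν for J = 17.24/4 = 4.310
n/ν for Q = 3.480/1 = 3.480
Smallest n/ν is Q → limiting reagent.
theoretical n(B) = (1/1) × 3.480 = 3.480 mol → 1446 g
% yield = 1350 / 1446 × 100 = 93.36 %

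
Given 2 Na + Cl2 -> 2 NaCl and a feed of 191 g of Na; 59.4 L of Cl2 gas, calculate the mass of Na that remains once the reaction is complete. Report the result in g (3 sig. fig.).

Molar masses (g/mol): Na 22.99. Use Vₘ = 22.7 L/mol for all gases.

n(Na) = 191.0 / 22.99 = 8.308 mol
n(Cl2) = 59.40 / 22.7 = 2.617 mol
n/ν → Na: 4.154, Cl2: 2.617; Cl2 is limiting.
Na consumed = (2/1) × 2.617 = 5.234 mol
Na remaining = 8.308 − 5.234 = 3.074 mol
mass = 3.074 × 22.99 = 70.67 g

70.7 g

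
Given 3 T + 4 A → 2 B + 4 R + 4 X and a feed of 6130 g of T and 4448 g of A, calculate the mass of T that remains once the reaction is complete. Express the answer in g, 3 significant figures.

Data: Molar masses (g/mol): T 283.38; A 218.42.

1800 g

n(T) = 6130 / 283.38 = 21.63 mol
n(A) = 4448 / 218.42 = 20.36 mol
n/ν for T = 21.63/3 = 7.210
n/ν for A = 20.36/4 = 5.090
Smallest n/ν is A → limiting reagent.
T consumed = (3/4) × 20.36 = 15.27 mol
T remaining = 21.63 − 15.27 = 6.360 mol
mass = 6.360 × 283.38 = 1802 g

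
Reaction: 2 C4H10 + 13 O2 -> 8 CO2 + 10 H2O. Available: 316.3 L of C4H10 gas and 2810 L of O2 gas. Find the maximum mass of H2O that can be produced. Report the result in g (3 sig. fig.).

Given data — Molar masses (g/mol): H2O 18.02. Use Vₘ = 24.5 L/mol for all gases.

1160 g

n(C4H10) = 316.3 / 24.5 = 12.91 mol
n(O2) = 2810 / 24.5 = 114.7 mol
n/ν → C4H10: 6.455, O2: 8.823; C4H10 is limiting.
n(H2O) = (10/2) × 12.91 = 64.55 mol
mass = 64.55 × 18.02 = 1163 g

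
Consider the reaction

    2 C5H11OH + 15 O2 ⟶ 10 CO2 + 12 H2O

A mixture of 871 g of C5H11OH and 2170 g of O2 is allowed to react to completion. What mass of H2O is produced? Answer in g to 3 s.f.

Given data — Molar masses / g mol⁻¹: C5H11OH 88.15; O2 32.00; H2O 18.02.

n(C5H11OH) = 871.0 / 88.15 = 9.881 mol
n(O2) = 2170 / 32.00 = 67.81 mol
n/ν for C5H11OH = 9.881/2 = 4.941
n/ν for O2 = 67.81/15 = 4.521
Smallest n/ν is O2 → limiting reagent.
n(H2O) = (12/15) × 67.81 = 54.25 mol
mass = 54.25 × 18.02 = 977.6 g

978 g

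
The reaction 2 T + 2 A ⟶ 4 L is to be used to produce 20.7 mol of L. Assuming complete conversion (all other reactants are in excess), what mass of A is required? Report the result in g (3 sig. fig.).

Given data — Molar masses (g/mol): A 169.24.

1750 g

n(L) = 20.70 mol
n(A) = (2/4) × 20.70 = 10.35 mol
mass = 10.35 × 169.24 = 1752 g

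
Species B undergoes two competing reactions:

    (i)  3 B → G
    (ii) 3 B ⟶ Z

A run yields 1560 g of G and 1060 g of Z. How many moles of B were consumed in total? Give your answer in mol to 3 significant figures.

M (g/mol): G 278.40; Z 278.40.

28.2 mol

n(G) = 1560 / 278.40 = 5.603 mol
n(Z) = 1060 / 278.40 = 3.807 mol
n(B) via (i) = (3/1)×5.603 = 16.81 mol
n(B) via (ii) = (3/1)×3.807 = 11.42 mol
total n(B) = 16.81 + 11.42 = 28.23 mol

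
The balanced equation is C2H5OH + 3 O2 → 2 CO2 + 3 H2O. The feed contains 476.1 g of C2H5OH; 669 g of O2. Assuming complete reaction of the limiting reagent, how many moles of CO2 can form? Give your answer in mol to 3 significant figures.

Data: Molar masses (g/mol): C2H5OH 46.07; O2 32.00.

n(C2H5OH) = 476.1 / 46.07 = 10.33 mol
n(O2) = 669.0 / 32.00 = 20.91 mol
n/ν for C2H5OH = 10.33/1 = 10.33
n/ν for O2 = 20.91/3 = 6.970
Smallest n/ν is O2 → limiting reagent.
n(CO2) = (2/3) × 20.91 = 13.94 mol

13.9 mol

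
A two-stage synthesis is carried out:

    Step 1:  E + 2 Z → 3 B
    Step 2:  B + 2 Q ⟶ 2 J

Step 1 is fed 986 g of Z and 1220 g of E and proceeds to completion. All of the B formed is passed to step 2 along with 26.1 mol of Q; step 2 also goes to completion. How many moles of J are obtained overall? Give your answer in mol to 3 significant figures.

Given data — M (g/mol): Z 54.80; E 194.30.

Step 1:
n(Z) = 986.0 / 54.80 = 17.99 mol
n(E) = 1220 / 194.30 = 6.279 mol
n/ν → Z: 8.995, E: 6.279; E is limiting.
n(B) produced = (3/1) × 6.279 = 18.84 mol
Step 2:
n(B) available = 18.84 mol
n(Q) = 26.10 mol
n/ν → B: 18.84, Q: 13.05; Q is limiting.
n(J) = (2/2) × 26.10 = 26.10 mol

26.1 mol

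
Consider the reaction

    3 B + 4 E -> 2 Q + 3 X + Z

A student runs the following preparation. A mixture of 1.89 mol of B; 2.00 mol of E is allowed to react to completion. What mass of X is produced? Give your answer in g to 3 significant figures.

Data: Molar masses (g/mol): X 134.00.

n(B) = 1.890 mol
n(E) = 2.000 mol
n/ν for B = 1.890/3 = 0.6300
n/ν for E = 2.000/4 = 0.5000
Smallest n/ν is E → limiting reagent.
n(X) = (3/4) × 2.000 = 1.500 mol
mass = 1.500 × 134.00 = 201.0 g

201 g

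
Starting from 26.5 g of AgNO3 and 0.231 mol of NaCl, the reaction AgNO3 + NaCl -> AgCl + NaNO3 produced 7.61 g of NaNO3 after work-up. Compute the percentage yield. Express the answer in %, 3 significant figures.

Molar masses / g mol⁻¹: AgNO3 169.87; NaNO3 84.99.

n(AgNO3) = 26.50 / 169.87 = 0.1560 mol
n(NaCl) = 0.2310 mol
n/ν → AgNO3: 0.1560, NaCl: 0.2310; AgNO3 is limiting.
theoretical n(NaNO3) = (1/1) × 0.1560 = 0.1560 mol → 13.26 g
% yield = 7.61 / 13.26 × 100 = 57.39 %

57.4 %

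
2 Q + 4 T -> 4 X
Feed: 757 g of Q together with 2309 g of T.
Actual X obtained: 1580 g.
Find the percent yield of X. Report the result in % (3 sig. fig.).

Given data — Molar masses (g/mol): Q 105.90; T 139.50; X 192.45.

n(Q) = 757.0 / 105.90 = 7.148 mol
n(T) = 2309 / 139.50 = 16.55 mol
n/ν → Q: 3.574, T: 4.138; Q is limiting.
theoretical n(X) = (4/2) × 7.148 = 14.30 mol → 2752 g
% yield = 1580 / 2752 × 100 = 57.41 %

57.4 %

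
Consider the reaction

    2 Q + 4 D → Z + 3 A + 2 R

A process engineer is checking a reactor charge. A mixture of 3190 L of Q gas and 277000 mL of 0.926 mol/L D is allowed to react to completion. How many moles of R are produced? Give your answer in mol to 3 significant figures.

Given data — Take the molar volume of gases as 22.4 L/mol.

n(Q) = 3190 / 22.4 = 142.4 mol
n(D) = 0.926 × 277000/1000 = 256.5 mol
n/ν → Q: 71.20, D: 64.13; D is limiting.
n(R) = (2/4) × 256.5 = 128.3 mol

128 mol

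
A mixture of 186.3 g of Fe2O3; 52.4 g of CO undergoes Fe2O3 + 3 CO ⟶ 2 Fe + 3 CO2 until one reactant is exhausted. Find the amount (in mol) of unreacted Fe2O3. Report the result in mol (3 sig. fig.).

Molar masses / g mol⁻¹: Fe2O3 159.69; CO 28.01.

n(Fe2O3) = 186.3 / 159.69 = 1.167 mol
n(CO) = 52.40 / 28.01 = 1.871 mol
n/ν → Fe2O3: 1.167, CO: 0.6237; CO is limiting.
Fe2O3 consumed = (1/3) × 1.871 = 0.6237 mol
Fe2O3 remaining = 1.167 − 0.6237 = 0.5433 mol

0.543 mol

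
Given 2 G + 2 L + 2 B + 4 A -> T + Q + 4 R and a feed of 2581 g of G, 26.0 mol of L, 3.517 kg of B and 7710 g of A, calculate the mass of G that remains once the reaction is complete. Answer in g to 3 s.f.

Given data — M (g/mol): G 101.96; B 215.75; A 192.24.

n(G) = 2581 / 101.96 = 25.31 mol
n(L) = 26.00 mol
n(B) = 3.517×1000 / 215.75 = 16.30 mol
n(A) = 7710 / 192.24 = 40.11 mol
n/ν → G: 12.66, L: 13.00, B: 8.150, A: 10.03; B is limiting.
G consumed = (2/2) × 16.30 = 16.30 mol
G remaining = 25.31 − 16.30 = 9.010 mol
mass = 9.010 × 101.96 = 918.7 g

919 g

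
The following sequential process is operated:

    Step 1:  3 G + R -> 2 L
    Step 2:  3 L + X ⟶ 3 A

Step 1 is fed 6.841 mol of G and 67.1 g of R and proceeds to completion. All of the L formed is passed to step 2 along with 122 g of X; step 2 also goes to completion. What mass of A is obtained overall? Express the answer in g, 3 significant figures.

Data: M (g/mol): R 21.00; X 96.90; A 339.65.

1280 g

Step 1:
n(G) = 6.841 mol
n(R) = 67.10 / 21.00 = 3.195 mol
n/ν for G = 6.841/3 = 2.280
n/ν for R = 3.195/1 = 3.195
Smallest n/ν is G → limiting reagent.
n(L) produced = (2/3) × 6.841 = 4.561 mol
Step 2:
n(L) available = 4.561 mol
n(X) = 122.0 / 96.90 = 1.259 mol
n/ν for L = 4.561/3 = 1.520
n/ν for X = 1.259/1 = 1.259
Smallest n/ν is X → limiting reagent.
n(A) = (3/1) × 1.259 = 3.777 mol
mass = 3.777 × 339.65 = 1283 g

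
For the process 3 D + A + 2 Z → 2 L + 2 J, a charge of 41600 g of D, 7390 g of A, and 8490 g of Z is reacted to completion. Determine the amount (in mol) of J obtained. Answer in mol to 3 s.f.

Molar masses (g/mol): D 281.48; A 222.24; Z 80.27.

n(D) = 41600 / 281.48 = 147.8 mol
n(A) = 7390 / 222.24 = 33.25 mol
n(Z) = 8490 / 80.27 = 105.8 mol
n/ν → D: 49.27, A: 33.25, Z: 52.90; A is limiting.
n(J) = (2/1) × 33.25 = 66.50 mol

66.5 mol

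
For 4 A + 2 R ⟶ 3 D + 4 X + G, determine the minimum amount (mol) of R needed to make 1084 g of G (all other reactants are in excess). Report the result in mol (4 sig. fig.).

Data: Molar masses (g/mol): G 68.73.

31.54 mol

n(G) = 1084 / 68.73 = 15.77 mol
n(R) = (2/1) × 15.77 = 31.54 mol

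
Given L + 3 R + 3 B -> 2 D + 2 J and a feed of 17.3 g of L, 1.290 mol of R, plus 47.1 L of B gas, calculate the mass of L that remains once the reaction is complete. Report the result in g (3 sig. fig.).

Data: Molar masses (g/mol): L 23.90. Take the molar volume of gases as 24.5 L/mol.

7.02 g

n(L) = 17.30 / 23.90 = 0.7238 mol
n(R) = 1.290 mol
n(B) = 47.10 / 24.5 = 1.922 mol
n/ν for L = 0.7238/1 = 0.7238
n/ν for R = 1.290/3 = 0.4300
n/ν for B = 1.922/3 = 0.6407
Smallest n/ν is R → limiting reagent.
L consumed = (1/3) × 1.290 = 0.4300 mol
L remaining = 0.7238 − 0.4300 = 0.2938 mol
mass = 0.2938 × 23.90 = 7.022 g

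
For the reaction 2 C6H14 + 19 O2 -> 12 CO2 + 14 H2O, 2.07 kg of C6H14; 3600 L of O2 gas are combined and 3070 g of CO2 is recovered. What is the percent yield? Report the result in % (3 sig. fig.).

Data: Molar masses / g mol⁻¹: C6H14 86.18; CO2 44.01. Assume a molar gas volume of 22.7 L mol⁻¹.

69.6 %

n(C6H14) = 2.070×1000 / 86.18 = 24.02 mol
n(O2) = 3600 / 22.7 = 158.6 mol
n/ν for C6H14 = 24.02/2 = 12.01
n/ν for O2 = 158.6/19 = 8.347
Smallest n/ν is O2 → limiting reagent.
theoretical n(CO2) = (12/19) × 158.6 = 100.2 mol → 4410 g
% yield = 3070 / 4410 × 100 = 69.61 %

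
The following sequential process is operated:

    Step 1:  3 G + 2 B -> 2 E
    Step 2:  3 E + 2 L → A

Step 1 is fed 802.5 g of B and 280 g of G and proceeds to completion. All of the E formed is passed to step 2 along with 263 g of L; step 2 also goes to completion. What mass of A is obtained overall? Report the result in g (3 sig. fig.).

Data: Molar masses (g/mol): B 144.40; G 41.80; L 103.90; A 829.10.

1050 g

Step 1:
n(B) = 802.5 / 144.40 = 5.557 mol
n(G) = 280.0 / 41.80 = 6.699 mol
n/ν for B = 5.557/2 = 2.779
n/ν for G = 6.699/3 = 2.233
Smallest n/ν is G → limiting reagent.
n(E) produced = (2/3) × 6.699 = 4.466 mol
Step 2:
n(E) available = 4.466 mol
n(L) = 263.0 / 103.90 = 2.531 mol
n/ν for E = 4.466/3 = 1.489
n/ν for L = 2.531/2 = 1.266
Smallest n/ν is L → limiting reagent.
n(A) = (1/2) × 2.531 = 1.266 mol
mass = 1.266 × 829.10 = 1050 g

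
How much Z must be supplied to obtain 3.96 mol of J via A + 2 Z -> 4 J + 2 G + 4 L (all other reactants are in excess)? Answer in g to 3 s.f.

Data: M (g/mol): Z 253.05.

501 g

n(J) = 3.960 mol
n(Z) = (2/4) × 3.960 = 1.980 mol
mass = 1.980 × 253.05 = 501.0 g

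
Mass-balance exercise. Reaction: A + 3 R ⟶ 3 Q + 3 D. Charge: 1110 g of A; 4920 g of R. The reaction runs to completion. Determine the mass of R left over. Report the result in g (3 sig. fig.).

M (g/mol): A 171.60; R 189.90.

1230 g

n(A) = 1110 / 171.60 = 6.469 mol
n(R) = 4920 / 189.90 = 25.91 mol
n/ν for A = 6.469/1 = 6.469
n/ν for R = 25.91/3 = 8.637
Smallest n/ν is A → limiting reagent.
R consumed = (3/1) × 6.469 = 19.41 mol
R remaining = 25.91 − 19.41 = 6.500 mol
mass = 6.500 × 189.90 = 1234 g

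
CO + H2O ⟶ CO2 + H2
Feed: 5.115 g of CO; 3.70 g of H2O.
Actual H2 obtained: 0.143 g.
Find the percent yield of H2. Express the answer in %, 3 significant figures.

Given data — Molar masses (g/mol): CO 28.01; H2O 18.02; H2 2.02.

n(CO) = 5.115 / 28.01 = 0.1826 mol
n(H2O) = 3.700 / 18.02 = 0.2053 mol
n/ν for CO = 0.1826/1 = 0.1826
n/ν for H2O = 0.2053/1 = 0.2053
Smallest n/ν is CO → limiting reagent.
theoretical n(H2) = (1/1) × 0.1826 = 0.1826 mol → 0.3689 g
% yield = 0.143 / 0.3689 × 100 = 38.76 %

38.8 %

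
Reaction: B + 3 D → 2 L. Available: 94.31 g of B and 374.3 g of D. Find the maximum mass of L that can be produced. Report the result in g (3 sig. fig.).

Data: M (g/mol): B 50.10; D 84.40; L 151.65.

448 g

n(B) = 94.31 / 50.10 = 1.882 mol
n(D) = 374.3 / 84.40 = 4.435 mol
n/ν for B = 1.882/1 = 1.882
n/ν for D = 4.435/3 = 1.478
Smallest n/ν is D → limiting reagent.
n(L) = (2/3) × 4.435 = 2.957 mol
mass = 2.957 × 151.65 = 448.4 g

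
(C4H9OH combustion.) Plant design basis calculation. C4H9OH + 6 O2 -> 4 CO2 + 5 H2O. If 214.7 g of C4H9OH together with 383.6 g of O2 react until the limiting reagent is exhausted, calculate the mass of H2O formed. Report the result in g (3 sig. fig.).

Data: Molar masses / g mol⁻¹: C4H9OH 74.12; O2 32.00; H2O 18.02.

n(C4H9OH) = 214.7 / 74.12 = 2.897 mol
n(O2) = 383.6 / 32.00 = 11.99 mol
n/ν for C4H9OH = 2.897/1 = 2.897
n/ν for O2 = 11.99/6 = 1.998
Smallest n/ν is O2 → limiting reagent.
n(H2O) = (5/6) × 11.99 = 9.992 mol
mass = 9.992 × 18.02 = 180.1 g

180 g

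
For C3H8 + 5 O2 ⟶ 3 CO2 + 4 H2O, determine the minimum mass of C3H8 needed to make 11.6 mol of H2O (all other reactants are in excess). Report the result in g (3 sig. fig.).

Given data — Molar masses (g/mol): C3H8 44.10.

n(H2O) = 11.60 mol
n(C3H8) = (1/4) × 11.60 = 2.900 mol
mass = 2.900 × 44.10 = 127.9 g

128 g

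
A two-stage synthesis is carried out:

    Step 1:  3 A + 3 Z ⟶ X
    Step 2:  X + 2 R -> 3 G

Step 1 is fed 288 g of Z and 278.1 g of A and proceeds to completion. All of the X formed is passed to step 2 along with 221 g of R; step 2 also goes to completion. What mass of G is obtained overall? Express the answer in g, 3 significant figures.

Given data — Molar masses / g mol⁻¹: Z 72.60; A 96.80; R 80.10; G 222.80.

640 g

Step 1:
n(Z) = 288.0 / 72.60 = 3.967 mol
n(A) = 278.1 / 96.80 = 2.873 mol
n/ν → Z: 1.322, A: 0.9577; A is limiting.
n(X) produced = (1/3) × 2.873 = 0.9577 mol
Step 2:
n(X) available = 0.9577 mol
n(R) = 221.0 / 80.10 = 2.759 mol
n/ν → X: 0.9577, R: 1.380; X is limiting.
n(G) = (3/1) × 0.9577 = 2.873 mol
mass = 2.873 × 222.80 = 640.1 g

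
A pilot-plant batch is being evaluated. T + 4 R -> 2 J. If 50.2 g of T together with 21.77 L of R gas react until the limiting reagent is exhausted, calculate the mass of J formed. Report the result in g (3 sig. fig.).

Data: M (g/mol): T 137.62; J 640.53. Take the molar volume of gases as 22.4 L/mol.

311 g

n(T) = 50.20 / 137.62 = 0.3648 mol
n(R) = 21.77 / 22.4 = 0.9719 mol
n/ν → T: 0.3648, R: 0.2430; R is limiting.
n(J) = (2/4) × 0.9719 = 0.4860 mol
mass = 0.4860 × 640.53 = 311.3 g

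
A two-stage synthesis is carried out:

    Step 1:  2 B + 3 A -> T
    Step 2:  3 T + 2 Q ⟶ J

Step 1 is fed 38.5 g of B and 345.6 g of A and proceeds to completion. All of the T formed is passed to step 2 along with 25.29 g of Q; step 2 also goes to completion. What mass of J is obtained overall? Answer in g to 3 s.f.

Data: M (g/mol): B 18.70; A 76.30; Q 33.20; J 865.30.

297 g

Step 1:
n(B) = 38.50 / 18.70 = 2.059 mol
n(A) = 345.6 / 76.30 = 4.529 mol
n/ν for B = 2.059/2 = 1.030
n/ν for A = 4.529/3 = 1.510
Smallest n/ν is B → limiting reagent.
n(T) produced = (1/2) × 2.059 = 1.030 mol
Step 2:
n(T) available = 1.030 mol
n(Q) = 25.29 / 33.20 = 0.7617 mol
n/ν for T = 1.030/3 = 0.3433
n/ν for Q = 0.7617/2 = 0.3809
Smallest n/ν is T → limiting reagent.
n(J) = (1/3) × 1.030 = 0.3433 mol
mass = 0.3433 × 865.30 = 297.1 g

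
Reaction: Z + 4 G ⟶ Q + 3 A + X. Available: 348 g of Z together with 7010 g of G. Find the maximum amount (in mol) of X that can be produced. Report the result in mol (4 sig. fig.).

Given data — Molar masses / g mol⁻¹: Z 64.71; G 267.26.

5.378 mol

n(Z) = 348.0 / 64.71 = 5.378 mol
n(G) = 7010 / 267.26 = 26.23 mol
n/ν for Z = 5.378/1 = 5.378
n/ν for G = 26.23/4 = 6.558
Smallest n/ν is Z → limiting reagent.
n(X) = (1/1) × 5.378 = 5.378 mol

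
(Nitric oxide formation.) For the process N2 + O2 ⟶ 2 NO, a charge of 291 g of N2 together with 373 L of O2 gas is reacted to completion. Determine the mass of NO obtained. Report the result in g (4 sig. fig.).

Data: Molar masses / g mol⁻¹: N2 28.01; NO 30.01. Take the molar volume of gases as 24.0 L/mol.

n(N2) = 291.0 / 28.01 = 10.39 mol
n(O2) = 373.0 / 24.0 = 15.54 mol
n/ν for N2 = 10.39/1 = 10.39
n/ν for O2 = 15.54/1 = 15.54
Smallest n/ν is N2 → limiting reagent.
n(NO) = (2/1) × 10.39 = 20.78 mol
mass = 20.78 × 30.01 = 623.6 g

623.6 g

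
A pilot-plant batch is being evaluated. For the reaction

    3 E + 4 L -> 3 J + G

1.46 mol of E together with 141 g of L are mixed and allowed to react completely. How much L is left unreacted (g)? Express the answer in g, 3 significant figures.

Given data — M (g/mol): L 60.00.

n(E) = 1.460 mol
n(L) = 141.0 / 60.00 = 2.350 mol
n/ν for E = 1.460/3 = 0.4867
n/ν for L = 2.350/4 = 0.5875
Smallest n/ν is E → limiting reagent.
L consumed = (4/3) × 1.460 = 1.947 mol
L remaining = 2.350 − 1.947 = 0.4030 mol
mass = 0.4030 × 60.00 = 24.18 g

24.2 g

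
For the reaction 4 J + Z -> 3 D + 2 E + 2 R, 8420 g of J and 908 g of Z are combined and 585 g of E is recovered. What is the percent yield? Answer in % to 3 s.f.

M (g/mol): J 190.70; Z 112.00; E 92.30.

39.1 %

n(J) = 8420 / 190.70 = 44.15 mol
n(Z) = 908.0 / 112.00 = 8.107 mol
n/ν → J: 11.04, Z: 8.107; Z is limiting.
theoretical n(E) = (2/1) × 8.107 = 16.21 mol → 1496 g
% yield = 585 / 1496 × 100 = 39.10 %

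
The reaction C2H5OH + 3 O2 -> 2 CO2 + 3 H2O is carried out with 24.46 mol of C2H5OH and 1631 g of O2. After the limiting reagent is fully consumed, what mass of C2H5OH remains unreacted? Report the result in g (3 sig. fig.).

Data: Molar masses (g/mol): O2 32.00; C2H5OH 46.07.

n(C2H5OH) = 24.46 mol
n(O2) = 1631 / 32.00 = 50.97 mol
n/ν for C2H5OH = 24.46/1 = 24.46
n/ν for O2 = 50.97/3 = 16.99
Smallest n/ν is O2 → limiting reagent.
C2H5OH consumed = (1/3) × 50.97 = 16.99 mol
C2H5OH remaining = 24.46 − 16.99 = 7.470 mol
mass = 7.470 × 46.07 = 344.1 g

344 g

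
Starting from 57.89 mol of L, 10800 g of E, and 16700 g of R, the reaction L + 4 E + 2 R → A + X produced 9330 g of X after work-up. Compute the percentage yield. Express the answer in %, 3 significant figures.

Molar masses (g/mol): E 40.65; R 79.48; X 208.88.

n(L) = 57.89 mol
n(E) = 10800 / 40.65 = 265.7 mol
n(R) = 16700 / 79.48 = 210.1 mol
n/ν → L: 57.89, E: 66.43, R: 105.1; L is limiting.
theoretical n(X) = (1/1) × 57.89 = 57.89 mol → 12090 g
% yield = 9330 / 12090 × 100 = 77.17 %

77.2 %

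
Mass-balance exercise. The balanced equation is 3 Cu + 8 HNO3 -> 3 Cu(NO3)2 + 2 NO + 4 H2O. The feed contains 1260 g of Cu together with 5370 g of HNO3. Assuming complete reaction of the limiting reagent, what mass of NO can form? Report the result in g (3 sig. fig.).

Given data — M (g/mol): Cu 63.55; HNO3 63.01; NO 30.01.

397 g

n(Cu) = 1260 / 63.55 = 19.83 mol
n(HNO3) = 5370 / 63.01 = 85.22 mol
n/ν → Cu: 6.610, HNO3: 10.65; Cu is limiting.
n(NO) = (2/3) × 19.83 = 13.22 mol
mass = 13.22 × 30.01 = 396.7 g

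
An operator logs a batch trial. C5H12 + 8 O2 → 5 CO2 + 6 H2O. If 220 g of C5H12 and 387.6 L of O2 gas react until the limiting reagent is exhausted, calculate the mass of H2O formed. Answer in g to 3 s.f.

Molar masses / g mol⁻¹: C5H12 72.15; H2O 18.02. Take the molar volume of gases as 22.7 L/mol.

n(C5H12) = 220.0 / 72.15 = 3.049 mol
n(O2) = 387.6 / 22.7 = 17.07 mol
n/ν for C5H12 = 3.049/1 = 3.049
n/ν for O2 = 17.07/8 = 2.134
Smallest n/ν is O2 → limiting reagent.
n(H2O) = (6/8) × 17.07 = 12.80 mol
mass = 12.80 × 18.02 = 230.7 g

231 g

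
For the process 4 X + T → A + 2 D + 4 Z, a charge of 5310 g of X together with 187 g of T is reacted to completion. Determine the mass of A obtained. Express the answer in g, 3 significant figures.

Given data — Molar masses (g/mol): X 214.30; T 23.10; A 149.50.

926 g

n(X) = 5310 / 214.30 = 24.78 mol
n(T) = 187.0 / 23.10 = 8.095 mol
n/ν for X = 24.78/4 = 6.195
n/ν for T = 8.095/1 = 8.095
Smallest n/ν is X → limiting reagent.
n(A) = (1/4) × 24.78 = 6.195 mol
mass = 6.195 × 149.50 = 926.2 g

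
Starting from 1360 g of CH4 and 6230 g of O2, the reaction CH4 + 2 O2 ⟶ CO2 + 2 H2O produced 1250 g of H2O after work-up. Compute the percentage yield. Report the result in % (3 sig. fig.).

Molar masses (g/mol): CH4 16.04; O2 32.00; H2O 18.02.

40.9 %

n(CH4) = 1360 / 16.04 = 84.79 mol
n(O2) = 6230 / 32.00 = 194.7 mol
n/ν → CH4: 84.79, O2: 97.35; CH4 is limiting.
theoretical n(H2O) = (2/1) × 84.79 = 169.6 mol → 3056 g
% yield = 1250 / 3056 × 100 = 40.90 %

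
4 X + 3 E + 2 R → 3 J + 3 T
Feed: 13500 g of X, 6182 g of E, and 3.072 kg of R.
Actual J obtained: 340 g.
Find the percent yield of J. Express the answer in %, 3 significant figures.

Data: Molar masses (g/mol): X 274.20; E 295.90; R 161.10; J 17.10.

95.2 %

n(X) = 13500 / 274.20 = 49.23 mol
n(E) = 6182 / 295.90 = 20.89 mol
n(R) = 3.072×1000 / 161.10 = 19.07 mol
n/ν → X: 12.31, E: 6.963, R: 9.535; E is limiting.
theoretical n(J) = (3/3) × 20.89 = 20.89 mol → 357.2 g
% yield = 340 / 357.2 × 100 = 95.18 %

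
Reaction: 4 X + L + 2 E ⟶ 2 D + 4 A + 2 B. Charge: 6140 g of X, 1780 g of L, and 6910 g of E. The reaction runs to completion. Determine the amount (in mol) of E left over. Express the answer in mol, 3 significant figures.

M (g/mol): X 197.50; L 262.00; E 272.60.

11.8 mol

n(X) = 6140 / 197.50 = 31.09 mol
n(L) = 1780 / 262.00 = 6.794 mol
n(E) = 6910 / 272.60 = 25.35 mol
n/ν for X = 31.09/4 = 7.773
n/ν for L = 6.794/1 = 6.794
n/ν for E = 25.35/2 = 12.68
Smallest n/ν is L → limiting reagent.
E consumed = (2/1) × 6.794 = 13.59 mol
E remaining = 25.35 − 13.59 = 11.76 mol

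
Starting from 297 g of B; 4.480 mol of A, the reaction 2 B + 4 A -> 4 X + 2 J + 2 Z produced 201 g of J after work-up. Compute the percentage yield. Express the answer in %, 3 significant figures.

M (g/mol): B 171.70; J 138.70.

83.8 %

n(B) = 297.0 / 171.70 = 1.730 mol
n(A) = 4.480 mol
n/ν → B: 0.8650, A: 1.120; B is limiting.
theoretical n(J) = (2/2) × 1.730 = 1.730 mol → 240.0 g
% yield = 201 / 240.0 × 100 = 83.75 %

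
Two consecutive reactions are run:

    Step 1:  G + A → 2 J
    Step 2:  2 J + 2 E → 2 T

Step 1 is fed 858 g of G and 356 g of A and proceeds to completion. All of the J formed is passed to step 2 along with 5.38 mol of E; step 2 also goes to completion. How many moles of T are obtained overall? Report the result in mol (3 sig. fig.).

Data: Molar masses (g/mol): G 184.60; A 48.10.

Step 1:
n(G) = 858.0 / 184.60 = 4.648 mol
n(A) = 356.0 / 48.10 = 7.401 mol
n/ν for G = 4.648/1 = 4.648
n/ν for A = 7.401/1 = 7.401
Smallest n/ν is G → limiting reagent.
n(J) produced = (2/1) × 4.648 = 9.296 mol
Step 2:
n(J) available = 9.296 mol
n(E) = 5.380 mol
n/ν for J = 9.296/2 = 4.648
n/ν for E = 5.380/2 = 2.690
Smallest n/ν is E → limiting reagent.
n(T) = (2/2) × 5.380 = 5.380 mol

5.38 mol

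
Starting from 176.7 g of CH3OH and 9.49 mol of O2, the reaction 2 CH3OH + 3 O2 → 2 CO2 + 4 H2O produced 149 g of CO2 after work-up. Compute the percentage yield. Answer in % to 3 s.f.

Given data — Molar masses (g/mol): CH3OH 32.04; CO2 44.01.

61.4 %

n(CH3OH) = 176.7 / 32.04 = 5.515 mol
n(O2) = 9.490 mol
n/ν → CH3OH: 2.758, O2: 3.163; CH3OH is limiting.
theoretical n(CO2) = (2/2) × 5.515 = 5.515 mol → 242.7 g
% yield = 149 / 242.7 × 100 = 61.39 %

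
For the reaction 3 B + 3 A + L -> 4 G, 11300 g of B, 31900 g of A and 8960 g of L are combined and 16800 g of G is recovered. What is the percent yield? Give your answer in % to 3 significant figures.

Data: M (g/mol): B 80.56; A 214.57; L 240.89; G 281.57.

40.1 %

n(B) = 11300 / 80.56 = 140.3 mol
n(A) = 31900 / 214.57 = 148.7 mol
n(L) = 8960 / 240.89 = 37.20 mol
n/ν → B: 46.77, A: 49.57, L: 37.20; L is limiting.
theoretical n(G) = (4/1) × 37.20 = 148.8 mol → 41900 g
% yield = 16800 / 41900 × 100 = 40.10 %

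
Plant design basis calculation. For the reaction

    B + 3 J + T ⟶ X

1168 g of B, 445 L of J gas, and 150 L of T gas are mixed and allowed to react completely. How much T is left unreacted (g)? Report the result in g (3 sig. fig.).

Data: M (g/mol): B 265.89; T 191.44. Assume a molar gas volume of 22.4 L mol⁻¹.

441 g

n(B) = 1168 / 265.89 = 4.393 mol
n(J) = 445.0 / 22.4 = 19.87 mol
n(T) = 150.0 / 22.4 = 6.696 mol
n/ν → B: 4.393, J: 6.623, T: 6.696; B is limiting.
T consumed = (1/1) × 4.393 = 4.393 mol
T remaining = 6.696 − 4.393 = 2.303 mol
mass = 2.303 × 191.44 = 440.9 g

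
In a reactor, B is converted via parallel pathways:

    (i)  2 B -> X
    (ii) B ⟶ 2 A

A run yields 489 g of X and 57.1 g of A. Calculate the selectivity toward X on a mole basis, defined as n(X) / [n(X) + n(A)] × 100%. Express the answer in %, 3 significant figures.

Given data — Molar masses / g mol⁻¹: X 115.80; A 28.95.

n(X) = 489 / 115.80 = 4.223 mol
n(A) = 57.1 / 28.95 = 1.972 mol
selectivity = 4.223/(4.223+1.972) × 100 = 68.17 %

68.2 %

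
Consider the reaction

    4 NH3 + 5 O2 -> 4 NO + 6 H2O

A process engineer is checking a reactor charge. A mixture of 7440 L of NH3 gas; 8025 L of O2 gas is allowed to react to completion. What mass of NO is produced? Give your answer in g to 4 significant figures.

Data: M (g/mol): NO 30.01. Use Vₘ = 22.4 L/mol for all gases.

n(NH3) = 7440 / 22.4 = 332.1 mol
n(O2) = 8025 / 22.4 = 358.3 mol
n/ν → NH3: 83.03, O2: 71.66; O2 is limiting.
n(NO) = (4/5) × 358.3 = 286.6 mol
mass = 286.6 × 30.01 = 8601 g

8601 g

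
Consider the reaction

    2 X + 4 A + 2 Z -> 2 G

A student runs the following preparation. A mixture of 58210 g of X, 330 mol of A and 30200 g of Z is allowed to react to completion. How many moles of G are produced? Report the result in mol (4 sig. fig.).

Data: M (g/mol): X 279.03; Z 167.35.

165.0 mol

n(X) = 58210 / 279.03 = 208.6 mol
n(A) = 330.0 mol
n(Z) = 30200 / 167.35 = 180.5 mol
n/ν → X: 104.3, A: 82.50, Z: 90.25; A is limiting.
n(G) = (2/4) × 330.0 = 165.0 mol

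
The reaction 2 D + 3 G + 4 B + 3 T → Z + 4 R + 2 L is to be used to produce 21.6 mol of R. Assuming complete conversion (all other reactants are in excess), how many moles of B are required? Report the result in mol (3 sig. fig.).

21.6 mol

n(R) = 21.60 mol
n(B) = (4/4) × 21.60 = 21.60 mol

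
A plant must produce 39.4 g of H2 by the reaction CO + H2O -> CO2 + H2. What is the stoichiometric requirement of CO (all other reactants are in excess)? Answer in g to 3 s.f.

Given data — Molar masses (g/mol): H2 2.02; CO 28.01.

546 g

n(H2) = 39.4 / 2.02 = 19.50 mol
n(CO) = (1/1) × 19.50 = 19.50 mol
mass = 19.50 × 28.01 = 546.2 g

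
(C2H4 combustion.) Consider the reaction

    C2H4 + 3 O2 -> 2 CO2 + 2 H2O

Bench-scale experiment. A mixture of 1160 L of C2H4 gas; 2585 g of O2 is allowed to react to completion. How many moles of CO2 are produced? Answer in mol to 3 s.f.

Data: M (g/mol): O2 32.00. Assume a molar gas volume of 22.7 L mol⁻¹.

n(C2H4) = 1160 / 22.7 = 51.10 mol
n(O2) = 2585 / 32.00 = 80.78 mol
n/ν → C2H4: 51.10, O2: 26.93; O2 is limiting.
n(CO2) = (2/3) × 80.78 = 53.85 mol

53.9 mol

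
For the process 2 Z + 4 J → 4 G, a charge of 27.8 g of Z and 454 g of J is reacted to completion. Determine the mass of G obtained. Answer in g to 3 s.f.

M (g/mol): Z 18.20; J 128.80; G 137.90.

421 g

n(Z) = 27.80 / 18.20 = 1.527 mol
n(J) = 454.0 / 128.80 = 3.525 mol
n/ν → Z: 0.7635, J: 0.8813; Z is limiting.
n(G) = (4/2) × 1.527 = 3.054 mol
mass = 3.054 × 137.90 = 421.1 g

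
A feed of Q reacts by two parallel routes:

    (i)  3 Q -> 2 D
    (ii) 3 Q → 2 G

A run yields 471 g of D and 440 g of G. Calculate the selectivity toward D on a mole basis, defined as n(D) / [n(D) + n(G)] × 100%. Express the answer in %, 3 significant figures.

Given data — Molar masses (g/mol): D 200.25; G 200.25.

n(D) = 471 / 200.25 = 2.352 mol
n(G) = 440 / 200.25 = 2.197 mol
selectivity = 2.352/(2.352+2.197) × 100 = 51.70 %

51.7 %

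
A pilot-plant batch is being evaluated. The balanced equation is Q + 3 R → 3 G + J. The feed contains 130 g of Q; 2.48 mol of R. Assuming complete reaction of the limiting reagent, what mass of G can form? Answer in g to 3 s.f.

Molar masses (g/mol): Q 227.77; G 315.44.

540 g

n(Q) = 130.0 / 227.77 = 0.5708 mol
n(R) = 2.480 mol
n/ν → Q: 0.5708, R: 0.8267; Q is limiting.
n(G) = (3/1) × 0.5708 = 1.712 mol
mass = 1.712 × 315.44 = 540.0 g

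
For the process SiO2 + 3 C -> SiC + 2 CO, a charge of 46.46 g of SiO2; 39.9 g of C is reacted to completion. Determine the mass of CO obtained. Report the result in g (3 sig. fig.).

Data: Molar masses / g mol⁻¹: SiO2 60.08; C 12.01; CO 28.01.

43.3 g

n(SiO2) = 46.46 / 60.08 = 0.7733 mol
n(C) = 39.90 / 12.01 = 3.322 mol
n/ν → SiO2: 0.7733, C: 1.107; SiO2 is limiting.
n(CO) = (2/1) × 0.7733 = 1.547 mol
mass = 1.547 × 28.01 = 43.33 g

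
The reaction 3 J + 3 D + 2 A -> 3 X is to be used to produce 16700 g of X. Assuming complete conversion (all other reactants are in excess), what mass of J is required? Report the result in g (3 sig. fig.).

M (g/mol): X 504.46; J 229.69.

7600 g

n(X) = 16700 / 504.46 = 33.10 mol
n(J) = (3/3) × 33.10 = 33.10 mol
mass = 33.10 × 229.69 = 7603 g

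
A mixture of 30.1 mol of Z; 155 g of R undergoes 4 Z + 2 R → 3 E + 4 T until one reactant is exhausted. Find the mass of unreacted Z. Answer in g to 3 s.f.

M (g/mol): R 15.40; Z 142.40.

1420 g

n(Z) = 30.10 mol
n(R) = 155.0 / 15.40 = 10.06 mol
n/ν for Z = 30.10/4 = 7.525
n/ν for R = 10.06/2 = 5.030
Smallest n/ν is R → limiting reagent.
Z consumed = (4/2) × 10.06 = 20.12 mol
Z remaining = 30.10 − 20.12 = 9.980 mol
mass = 9.980 × 142.40 = 1421 g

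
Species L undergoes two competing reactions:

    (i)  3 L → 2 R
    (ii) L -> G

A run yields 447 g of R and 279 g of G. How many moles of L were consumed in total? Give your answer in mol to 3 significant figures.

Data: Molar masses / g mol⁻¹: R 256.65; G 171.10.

4.24 mol

n(R) = 447 / 256.65 = 1.742 mol
n(G) = 279 / 171.10 = 1.631 mol
n(L) via (i) = (3/2)×1.742 = 2.613 mol
n(L) via (ii) = (1/1)×1.631 = 1.631 mol
total n(L) = 2.613 + 1.631 = 4.244 mol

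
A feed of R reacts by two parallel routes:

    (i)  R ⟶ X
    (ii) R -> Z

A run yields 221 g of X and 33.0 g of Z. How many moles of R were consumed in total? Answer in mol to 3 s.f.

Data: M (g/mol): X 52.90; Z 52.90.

4.80 mol

n(X) = 221 / 52.90 = 4.178 mol
n(Z) = 33.0 / 52.90 = 0.6238 mol
n(R) via (i) = (1/1)×4.178 = 4.178 mol
n(R) via (ii) = (1/1)×0.6238 = 0.6238 mol
total n(R) = 4.178 + 0.6238 = 4.802 mol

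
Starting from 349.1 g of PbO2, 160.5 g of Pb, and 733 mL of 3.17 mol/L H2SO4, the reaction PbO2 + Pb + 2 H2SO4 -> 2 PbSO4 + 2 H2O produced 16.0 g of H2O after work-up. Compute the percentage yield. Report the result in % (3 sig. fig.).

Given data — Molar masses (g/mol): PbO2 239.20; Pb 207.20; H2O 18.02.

57.3 %

n(PbO2) = 349.1 / 239.20 = 1.459 mol
n(Pb) = 160.5 / 207.20 = 0.7746 mol
n(H2SO4) = 3.17 × 733.0/1000 = 2.324 mol
n/ν for PbO2 = 1.459/1 = 1.459
n/ν for Pb = 0.7746/1 = 0.7746
n/ν for H2SO4 = 2.324/2 = 1.162
Smallest n/ν is Pb → limiting reagent.
theoretical n(H2O) = (2/1) × 0.7746 = 1.549 mol → 27.91 g
% yield = 16.0 / 27.91 × 100 = 57.33 %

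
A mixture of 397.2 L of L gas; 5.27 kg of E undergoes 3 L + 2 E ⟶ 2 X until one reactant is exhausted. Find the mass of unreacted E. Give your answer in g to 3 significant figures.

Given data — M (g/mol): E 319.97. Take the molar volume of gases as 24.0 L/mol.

n(L) = 397.2 / 24.0 = 16.55 mol
n(E) = 5.270×1000 / 319.97 = 16.47 mol
n/ν for L = 16.55/3 = 5.517
n/ν for E = 16.47/2 = 8.235
Smallest n/ν is L → limiting reagent.
E consumed = (2/3) × 16.55 = 11.03 mol
E remaining = 16.47 − 11.03 = 5.440 mol
mass = 5.440 × 319.97 = 1741 g

1740 g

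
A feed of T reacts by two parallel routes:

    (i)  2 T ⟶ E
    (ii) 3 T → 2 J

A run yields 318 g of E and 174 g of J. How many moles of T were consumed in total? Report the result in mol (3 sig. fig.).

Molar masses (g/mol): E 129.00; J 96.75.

n(E) = 318 / 129.00 = 2.465 mol
n(J) = 174 / 96.75 = 1.798 mol
n(T) via (i) = (2/1)×2.465 = 4.930 mol
n(T) via (ii) = (3/2)×1.798 = 2.697 mol
total n(T) = 4.930 + 2.697 = 7.627 mol

7.63 mol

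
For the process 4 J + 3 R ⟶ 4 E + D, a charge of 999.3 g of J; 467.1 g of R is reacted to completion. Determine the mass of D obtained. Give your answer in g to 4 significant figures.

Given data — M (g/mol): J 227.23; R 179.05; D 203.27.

176.8 g

n(J) = 999.3 / 227.23 = 4.398 mol
n(R) = 467.1 / 179.05 = 2.609 mol
n/ν → J: 1.100, R: 0.8697; R is limiting.
n(D) = (1/3) × 2.609 = 0.8697 mol
mass = 0.8697 × 203.27 = 176.8 g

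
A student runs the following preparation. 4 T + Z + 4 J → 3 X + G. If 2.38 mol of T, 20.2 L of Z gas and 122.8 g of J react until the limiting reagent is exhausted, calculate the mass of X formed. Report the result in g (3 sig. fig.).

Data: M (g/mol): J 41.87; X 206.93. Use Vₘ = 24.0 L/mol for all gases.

369 g

n(T) = 2.380 mol
n(Z) = 20.20 / 24.0 = 0.8417 mol
n(J) = 122.8 / 41.87 = 2.933 mol
n/ν for T = 2.380/4 = 0.5950
n/ν for Z = 0.8417/1 = 0.8417
n/ν for J = 2.933/4 = 0.7333
Smallest n/ν is T → limiting reagent.
n(X) = (3/4) × 2.380 = 1.785 mol
mass = 1.785 × 206.93 = 369.4 g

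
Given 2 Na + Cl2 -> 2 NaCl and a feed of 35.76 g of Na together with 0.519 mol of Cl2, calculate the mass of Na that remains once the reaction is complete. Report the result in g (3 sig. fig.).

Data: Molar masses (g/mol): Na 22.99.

n(Na) = 35.76 / 22.99 = 1.555 mol
n(Cl2) = 0.5190 mol
n/ν for Na = 1.555/2 = 0.7775
n/ν for Cl2 = 0.5190/1 = 0.5190
Smallest n/ν is Cl2 → limiting reagent.
Na consumed = (2/1) × 0.5190 = 1.038 mol
Na remaining = 1.555 − 1.038 = 0.5170 mol
mass = 0.5170 × 22.99 = 11.89 g

11.9 g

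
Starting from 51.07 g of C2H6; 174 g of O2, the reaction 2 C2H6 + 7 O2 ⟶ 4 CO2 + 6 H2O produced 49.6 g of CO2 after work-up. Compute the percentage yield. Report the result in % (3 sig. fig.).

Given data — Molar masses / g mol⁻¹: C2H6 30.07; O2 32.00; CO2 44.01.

36.3 %

n(C2H6) = 51.07 / 30.07 = 1.698 mol
n(O2) = 174.0 / 32.00 = 5.438 mol
n/ν for C2H6 = 1.698/2 = 0.8490
n/ν for O2 = 5.438/7 = 0.7769
Smallest n/ν is O2 → limiting reagent.
theoretical n(CO2) = (4/7) × 5.438 = 3.107 mol → 136.7 g
% yield = 49.6 / 136.7 × 100 = 36.28 %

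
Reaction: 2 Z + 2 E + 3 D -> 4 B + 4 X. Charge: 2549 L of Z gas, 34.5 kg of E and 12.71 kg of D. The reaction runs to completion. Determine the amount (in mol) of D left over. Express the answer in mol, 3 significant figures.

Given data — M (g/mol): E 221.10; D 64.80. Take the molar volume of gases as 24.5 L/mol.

n(Z) = 2549 / 24.5 = 104.0 mol
n(E) = 34.50×1000 / 221.10 = 156.0 mol
n(D) = 12.71×1000 / 64.80 = 196.1 mol
n/ν → Z: 52.00, E: 78.00, D: 65.37; Z is limiting.
D consumed = (3/2) × 104.0 = 156.0 mol
D remaining = 196.1 − 156.0 = 40.10 mol

40.1 mol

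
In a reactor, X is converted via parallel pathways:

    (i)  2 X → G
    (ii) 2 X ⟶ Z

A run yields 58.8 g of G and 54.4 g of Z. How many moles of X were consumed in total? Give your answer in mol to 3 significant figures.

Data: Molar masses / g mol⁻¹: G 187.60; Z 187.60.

n(G) = 58.8 / 187.60 = 0.3134 mol
n(Z) = 54.4 / 187.60 = 0.2900 mol
n(X) via (i) = (2/1)×0.3134 = 0.6268 mol
n(X) via (ii) = (2/1)×0.2900 = 0.5800 mol
total n(X) = 0.6268 + 0.5800 = 1.207 mol

1.21 mol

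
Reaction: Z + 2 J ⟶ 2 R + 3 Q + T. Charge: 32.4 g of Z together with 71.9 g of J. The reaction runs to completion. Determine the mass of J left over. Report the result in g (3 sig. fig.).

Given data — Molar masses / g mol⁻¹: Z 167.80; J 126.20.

23.2 g

n(Z) = 32.40 / 167.80 = 0.1931 mol
n(J) = 71.90 / 126.20 = 0.5697 mol
n/ν → Z: 0.1931, J: 0.2849; Z is limiting.
J consumed = (2/1) × 0.1931 = 0.3862 mol
J remaining = 0.5697 − 0.3862 = 0.1835 mol
mass = 0.1835 × 126.20 = 23.16 g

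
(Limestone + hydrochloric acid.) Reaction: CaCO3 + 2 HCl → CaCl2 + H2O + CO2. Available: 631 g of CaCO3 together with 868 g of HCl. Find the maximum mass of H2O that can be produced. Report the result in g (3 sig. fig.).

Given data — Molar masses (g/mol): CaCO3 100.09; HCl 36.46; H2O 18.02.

114 g

n(CaCO3) = 631.0 / 100.09 = 6.304 mol
n(HCl) = 868.0 / 36.46 = 23.81 mol
n/ν for CaCO3 = 6.304/1 = 6.304
n/ν for HCl = 23.81/2 = 11.91
Smallest n/ν is CaCO3 → limiting reagent.
n(H2O) = (1/1) × 6.304 = 6.304 mol
mass = 6.304 × 18.02 = 113.6 g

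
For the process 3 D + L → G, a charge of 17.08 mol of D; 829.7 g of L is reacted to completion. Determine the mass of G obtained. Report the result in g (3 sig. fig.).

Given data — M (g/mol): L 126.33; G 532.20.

3030 g

n(D) = 17.08 mol
n(L) = 829.7 / 126.33 = 6.568 mol
n/ν for D = 17.08/3 = 5.693
n/ν for L = 6.568/1 = 6.568
Smallest n/ν is D → limiting reagent.
n(G) = (1/3) × 17.08 = 5.693 mol
mass = 5.693 × 532.20 = 3030 g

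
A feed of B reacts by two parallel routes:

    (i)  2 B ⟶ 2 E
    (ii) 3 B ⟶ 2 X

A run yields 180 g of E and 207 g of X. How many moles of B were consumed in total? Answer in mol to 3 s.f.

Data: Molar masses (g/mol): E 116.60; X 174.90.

3.32 mol

n(E) = 180 / 116.60 = 1.544 mol
n(X) = 207 / 174.90 = 1.184 mol
n(B) via (i) = (2/2)×1.544 = 1.544 mol
n(B) via (ii) = (3/2)×1.184 = 1.776 mol
total n(B) = 1.544 + 1.776 = 3.320 mol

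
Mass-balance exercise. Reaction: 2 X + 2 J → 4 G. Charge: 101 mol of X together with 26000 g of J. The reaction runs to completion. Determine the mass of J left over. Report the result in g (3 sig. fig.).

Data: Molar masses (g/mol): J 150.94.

10800 g

n(X) = 101.0 mol
n(J) = 26000 / 150.94 = 172.3 mol
n/ν for X = 101.0/2 = 50.50
n/ν for J = 172.3/2 = 86.15
Smallest n/ν is X → limiting reagent.
J consumed = (2/2) × 101.0 = 101.0 mol
J remaining = 172.3 − 101.0 = 71.30 mol
mass = 71.30 × 150.94 = 10760 g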